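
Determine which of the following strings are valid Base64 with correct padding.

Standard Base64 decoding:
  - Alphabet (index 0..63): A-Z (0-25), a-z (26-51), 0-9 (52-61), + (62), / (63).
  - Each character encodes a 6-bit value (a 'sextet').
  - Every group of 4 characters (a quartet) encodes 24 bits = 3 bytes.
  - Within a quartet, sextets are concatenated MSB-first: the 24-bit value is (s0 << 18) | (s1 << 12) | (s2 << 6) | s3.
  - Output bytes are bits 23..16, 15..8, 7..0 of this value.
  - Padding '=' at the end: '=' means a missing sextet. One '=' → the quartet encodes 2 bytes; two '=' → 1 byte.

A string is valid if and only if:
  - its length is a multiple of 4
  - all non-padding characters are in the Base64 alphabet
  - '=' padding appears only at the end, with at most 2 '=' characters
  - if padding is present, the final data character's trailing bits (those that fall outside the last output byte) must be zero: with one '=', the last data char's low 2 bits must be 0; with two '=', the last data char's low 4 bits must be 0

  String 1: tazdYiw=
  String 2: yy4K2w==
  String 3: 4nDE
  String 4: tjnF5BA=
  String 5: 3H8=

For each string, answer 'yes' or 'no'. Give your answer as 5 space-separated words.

Answer: yes yes yes yes yes

Derivation:
String 1: 'tazdYiw=' → valid
String 2: 'yy4K2w==' → valid
String 3: '4nDE' → valid
String 4: 'tjnF5BA=' → valid
String 5: '3H8=' → valid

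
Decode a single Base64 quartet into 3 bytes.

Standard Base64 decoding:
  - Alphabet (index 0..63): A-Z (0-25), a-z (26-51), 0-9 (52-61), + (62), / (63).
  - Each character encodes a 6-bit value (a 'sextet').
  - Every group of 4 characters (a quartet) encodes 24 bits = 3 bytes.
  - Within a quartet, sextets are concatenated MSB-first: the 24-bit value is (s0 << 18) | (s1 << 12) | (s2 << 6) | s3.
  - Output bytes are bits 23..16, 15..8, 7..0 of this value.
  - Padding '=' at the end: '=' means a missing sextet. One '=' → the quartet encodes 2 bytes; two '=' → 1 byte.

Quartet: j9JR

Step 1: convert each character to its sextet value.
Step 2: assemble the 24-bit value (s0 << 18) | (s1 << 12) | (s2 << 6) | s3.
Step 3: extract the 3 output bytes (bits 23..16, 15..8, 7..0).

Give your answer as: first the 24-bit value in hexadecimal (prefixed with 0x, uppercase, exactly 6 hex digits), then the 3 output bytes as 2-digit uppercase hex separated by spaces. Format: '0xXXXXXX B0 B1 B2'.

Sextets: j=35, 9=61, J=9, R=17
24-bit: (35<<18) | (61<<12) | (9<<6) | 17
      = 0x8C0000 | 0x03D000 | 0x000240 | 0x000011
      = 0x8FD251
Bytes: (v>>16)&0xFF=8F, (v>>8)&0xFF=D2, v&0xFF=51

Answer: 0x8FD251 8F D2 51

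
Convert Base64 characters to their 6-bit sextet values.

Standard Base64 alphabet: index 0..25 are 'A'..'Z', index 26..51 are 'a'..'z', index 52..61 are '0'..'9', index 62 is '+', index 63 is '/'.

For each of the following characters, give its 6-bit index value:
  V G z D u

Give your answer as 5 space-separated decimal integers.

Answer: 21 6 51 3 46

Derivation:
'V': A..Z range, ord('V') − ord('A') = 21
'G': A..Z range, ord('G') − ord('A') = 6
'z': a..z range, 26 + ord('z') − ord('a') = 51
'D': A..Z range, ord('D') − ord('A') = 3
'u': a..z range, 26 + ord('u') − ord('a') = 46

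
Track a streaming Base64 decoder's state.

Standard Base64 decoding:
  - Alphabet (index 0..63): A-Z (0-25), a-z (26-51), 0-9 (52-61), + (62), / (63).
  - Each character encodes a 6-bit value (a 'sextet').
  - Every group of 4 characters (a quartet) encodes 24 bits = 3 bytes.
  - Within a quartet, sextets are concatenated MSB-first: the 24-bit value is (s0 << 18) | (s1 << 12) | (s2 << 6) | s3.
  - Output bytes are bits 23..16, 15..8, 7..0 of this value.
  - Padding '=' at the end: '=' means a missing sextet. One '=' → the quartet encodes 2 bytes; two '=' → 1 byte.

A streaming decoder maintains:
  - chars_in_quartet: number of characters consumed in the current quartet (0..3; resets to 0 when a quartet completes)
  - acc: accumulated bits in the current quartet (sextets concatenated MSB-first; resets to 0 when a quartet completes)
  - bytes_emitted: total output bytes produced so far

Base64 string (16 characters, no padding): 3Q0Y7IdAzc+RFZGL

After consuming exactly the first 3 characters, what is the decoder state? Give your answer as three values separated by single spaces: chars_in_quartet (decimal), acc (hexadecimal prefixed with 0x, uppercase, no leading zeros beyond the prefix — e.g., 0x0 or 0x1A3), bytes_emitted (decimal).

Answer: 3 0x37434 0

Derivation:
After char 0 ('3'=55): chars_in_quartet=1 acc=0x37 bytes_emitted=0
After char 1 ('Q'=16): chars_in_quartet=2 acc=0xDD0 bytes_emitted=0
After char 2 ('0'=52): chars_in_quartet=3 acc=0x37434 bytes_emitted=0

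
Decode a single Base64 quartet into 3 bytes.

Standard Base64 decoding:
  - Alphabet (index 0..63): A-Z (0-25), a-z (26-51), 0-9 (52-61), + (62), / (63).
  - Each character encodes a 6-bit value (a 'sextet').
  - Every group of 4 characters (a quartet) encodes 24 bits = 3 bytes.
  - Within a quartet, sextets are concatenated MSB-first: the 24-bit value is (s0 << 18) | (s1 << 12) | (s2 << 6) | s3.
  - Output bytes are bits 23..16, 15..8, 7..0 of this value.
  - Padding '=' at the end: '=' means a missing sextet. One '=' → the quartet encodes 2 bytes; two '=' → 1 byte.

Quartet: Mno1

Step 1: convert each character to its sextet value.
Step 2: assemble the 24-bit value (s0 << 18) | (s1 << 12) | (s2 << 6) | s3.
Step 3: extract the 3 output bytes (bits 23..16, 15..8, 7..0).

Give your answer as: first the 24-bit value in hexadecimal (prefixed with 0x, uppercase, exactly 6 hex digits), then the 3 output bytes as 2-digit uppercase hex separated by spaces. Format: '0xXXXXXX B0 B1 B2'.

Answer: 0x327A35 32 7A 35

Derivation:
Sextets: M=12, n=39, o=40, 1=53
24-bit: (12<<18) | (39<<12) | (40<<6) | 53
      = 0x300000 | 0x027000 | 0x000A00 | 0x000035
      = 0x327A35
Bytes: (v>>16)&0xFF=32, (v>>8)&0xFF=7A, v&0xFF=35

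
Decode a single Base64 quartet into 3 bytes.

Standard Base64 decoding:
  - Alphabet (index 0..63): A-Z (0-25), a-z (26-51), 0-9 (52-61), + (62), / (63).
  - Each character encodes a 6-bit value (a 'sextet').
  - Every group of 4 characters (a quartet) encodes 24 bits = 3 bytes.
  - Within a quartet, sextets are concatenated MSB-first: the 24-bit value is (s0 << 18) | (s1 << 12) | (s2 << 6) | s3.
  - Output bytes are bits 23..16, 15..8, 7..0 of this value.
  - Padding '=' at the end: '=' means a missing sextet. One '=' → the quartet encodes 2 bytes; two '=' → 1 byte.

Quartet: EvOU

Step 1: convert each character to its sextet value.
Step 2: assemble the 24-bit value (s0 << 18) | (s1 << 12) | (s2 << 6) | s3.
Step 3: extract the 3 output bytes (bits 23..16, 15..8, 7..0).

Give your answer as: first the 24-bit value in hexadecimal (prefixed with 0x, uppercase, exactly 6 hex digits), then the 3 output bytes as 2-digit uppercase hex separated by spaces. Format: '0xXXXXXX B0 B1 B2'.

Sextets: E=4, v=47, O=14, U=20
24-bit: (4<<18) | (47<<12) | (14<<6) | 20
      = 0x100000 | 0x02F000 | 0x000380 | 0x000014
      = 0x12F394
Bytes: (v>>16)&0xFF=12, (v>>8)&0xFF=F3, v&0xFF=94

Answer: 0x12F394 12 F3 94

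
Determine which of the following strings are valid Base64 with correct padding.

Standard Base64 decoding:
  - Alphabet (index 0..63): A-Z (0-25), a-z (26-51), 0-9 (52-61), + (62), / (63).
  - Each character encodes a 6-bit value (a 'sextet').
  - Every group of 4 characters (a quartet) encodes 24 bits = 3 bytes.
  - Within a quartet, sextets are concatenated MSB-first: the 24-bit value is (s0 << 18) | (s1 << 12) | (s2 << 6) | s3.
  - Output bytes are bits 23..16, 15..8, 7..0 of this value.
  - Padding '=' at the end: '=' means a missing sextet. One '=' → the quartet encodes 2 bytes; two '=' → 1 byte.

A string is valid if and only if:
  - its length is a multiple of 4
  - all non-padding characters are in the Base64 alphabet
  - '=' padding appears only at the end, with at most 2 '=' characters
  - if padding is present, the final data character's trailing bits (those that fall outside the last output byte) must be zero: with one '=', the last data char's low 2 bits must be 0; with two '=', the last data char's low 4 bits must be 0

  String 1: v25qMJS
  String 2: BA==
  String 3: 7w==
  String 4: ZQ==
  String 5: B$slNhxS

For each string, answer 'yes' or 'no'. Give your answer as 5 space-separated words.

String 1: 'v25qMJS' → invalid (len=7 not mult of 4)
String 2: 'BA==' → valid
String 3: '7w==' → valid
String 4: 'ZQ==' → valid
String 5: 'B$slNhxS' → invalid (bad char(s): ['$'])

Answer: no yes yes yes no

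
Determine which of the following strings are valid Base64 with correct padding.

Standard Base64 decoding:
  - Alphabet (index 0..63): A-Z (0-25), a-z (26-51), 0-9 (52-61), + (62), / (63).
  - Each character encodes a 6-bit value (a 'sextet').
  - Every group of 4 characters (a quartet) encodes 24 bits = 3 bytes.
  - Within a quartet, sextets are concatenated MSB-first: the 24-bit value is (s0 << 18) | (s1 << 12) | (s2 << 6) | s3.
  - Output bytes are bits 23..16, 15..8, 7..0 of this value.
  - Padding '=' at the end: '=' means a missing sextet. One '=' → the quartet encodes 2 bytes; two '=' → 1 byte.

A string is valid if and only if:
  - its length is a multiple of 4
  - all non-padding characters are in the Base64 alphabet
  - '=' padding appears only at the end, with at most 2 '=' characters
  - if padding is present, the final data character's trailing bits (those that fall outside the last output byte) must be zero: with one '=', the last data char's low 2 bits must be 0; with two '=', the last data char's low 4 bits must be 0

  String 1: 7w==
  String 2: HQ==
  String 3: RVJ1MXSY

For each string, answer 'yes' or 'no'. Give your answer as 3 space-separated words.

Answer: yes yes yes

Derivation:
String 1: '7w==' → valid
String 2: 'HQ==' → valid
String 3: 'RVJ1MXSY' → valid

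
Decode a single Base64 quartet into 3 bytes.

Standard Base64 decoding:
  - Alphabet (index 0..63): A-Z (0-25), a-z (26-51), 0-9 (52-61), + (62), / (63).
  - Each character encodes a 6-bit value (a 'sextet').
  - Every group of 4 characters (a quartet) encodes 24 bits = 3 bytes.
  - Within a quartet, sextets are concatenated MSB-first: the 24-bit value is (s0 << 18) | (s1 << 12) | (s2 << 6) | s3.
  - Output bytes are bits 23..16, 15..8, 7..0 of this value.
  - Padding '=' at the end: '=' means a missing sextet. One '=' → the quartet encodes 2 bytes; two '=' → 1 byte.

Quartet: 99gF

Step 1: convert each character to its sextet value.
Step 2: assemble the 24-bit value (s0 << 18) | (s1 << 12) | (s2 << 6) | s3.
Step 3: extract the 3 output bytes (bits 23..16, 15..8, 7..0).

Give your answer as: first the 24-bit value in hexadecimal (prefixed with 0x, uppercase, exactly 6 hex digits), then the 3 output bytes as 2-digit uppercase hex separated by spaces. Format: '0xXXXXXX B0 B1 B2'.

Sextets: 9=61, 9=61, g=32, F=5
24-bit: (61<<18) | (61<<12) | (32<<6) | 5
      = 0xF40000 | 0x03D000 | 0x000800 | 0x000005
      = 0xF7D805
Bytes: (v>>16)&0xFF=F7, (v>>8)&0xFF=D8, v&0xFF=05

Answer: 0xF7D805 F7 D8 05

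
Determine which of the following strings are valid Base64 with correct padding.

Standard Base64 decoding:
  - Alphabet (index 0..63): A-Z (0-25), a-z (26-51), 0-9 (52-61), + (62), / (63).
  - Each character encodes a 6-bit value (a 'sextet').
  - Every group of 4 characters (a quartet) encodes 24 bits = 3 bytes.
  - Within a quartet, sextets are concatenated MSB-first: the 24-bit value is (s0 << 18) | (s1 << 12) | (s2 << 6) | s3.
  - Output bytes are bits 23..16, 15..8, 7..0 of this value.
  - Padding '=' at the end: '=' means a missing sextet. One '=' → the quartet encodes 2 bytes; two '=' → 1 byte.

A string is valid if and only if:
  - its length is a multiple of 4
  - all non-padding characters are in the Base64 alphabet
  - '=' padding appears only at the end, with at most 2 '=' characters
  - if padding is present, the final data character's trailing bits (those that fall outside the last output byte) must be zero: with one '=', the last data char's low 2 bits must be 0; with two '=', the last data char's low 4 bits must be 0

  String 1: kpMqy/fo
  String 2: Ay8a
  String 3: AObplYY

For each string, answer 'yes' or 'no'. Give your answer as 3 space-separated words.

Answer: yes yes no

Derivation:
String 1: 'kpMqy/fo' → valid
String 2: 'Ay8a' → valid
String 3: 'AObplYY' → invalid (len=7 not mult of 4)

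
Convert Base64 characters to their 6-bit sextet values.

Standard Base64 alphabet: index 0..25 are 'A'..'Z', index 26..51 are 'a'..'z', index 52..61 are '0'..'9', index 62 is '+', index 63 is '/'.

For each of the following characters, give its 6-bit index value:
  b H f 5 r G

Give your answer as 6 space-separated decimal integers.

Answer: 27 7 31 57 43 6

Derivation:
'b': a..z range, 26 + ord('b') − ord('a') = 27
'H': A..Z range, ord('H') − ord('A') = 7
'f': a..z range, 26 + ord('f') − ord('a') = 31
'5': 0..9 range, 52 + ord('5') − ord('0') = 57
'r': a..z range, 26 + ord('r') − ord('a') = 43
'G': A..Z range, ord('G') − ord('A') = 6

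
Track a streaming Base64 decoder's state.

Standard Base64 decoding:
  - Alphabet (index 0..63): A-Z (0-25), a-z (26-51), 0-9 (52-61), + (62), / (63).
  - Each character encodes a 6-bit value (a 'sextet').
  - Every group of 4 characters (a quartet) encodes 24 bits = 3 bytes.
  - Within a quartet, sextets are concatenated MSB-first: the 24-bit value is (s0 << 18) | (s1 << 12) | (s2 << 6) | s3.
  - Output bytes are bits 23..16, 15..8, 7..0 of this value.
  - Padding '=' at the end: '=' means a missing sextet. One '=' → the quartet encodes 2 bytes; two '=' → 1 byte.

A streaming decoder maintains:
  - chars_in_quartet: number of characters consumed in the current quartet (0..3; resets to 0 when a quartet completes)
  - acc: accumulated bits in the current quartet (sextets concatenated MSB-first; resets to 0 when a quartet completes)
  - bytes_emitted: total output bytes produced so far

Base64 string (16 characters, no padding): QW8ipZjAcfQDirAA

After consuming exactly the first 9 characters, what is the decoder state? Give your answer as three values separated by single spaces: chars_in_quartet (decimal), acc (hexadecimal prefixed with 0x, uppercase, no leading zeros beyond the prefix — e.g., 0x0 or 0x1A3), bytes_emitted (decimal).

Answer: 1 0x1C 6

Derivation:
After char 0 ('Q'=16): chars_in_quartet=1 acc=0x10 bytes_emitted=0
After char 1 ('W'=22): chars_in_quartet=2 acc=0x416 bytes_emitted=0
After char 2 ('8'=60): chars_in_quartet=3 acc=0x105BC bytes_emitted=0
After char 3 ('i'=34): chars_in_quartet=4 acc=0x416F22 -> emit 41 6F 22, reset; bytes_emitted=3
After char 4 ('p'=41): chars_in_quartet=1 acc=0x29 bytes_emitted=3
After char 5 ('Z'=25): chars_in_quartet=2 acc=0xA59 bytes_emitted=3
After char 6 ('j'=35): chars_in_quartet=3 acc=0x29663 bytes_emitted=3
After char 7 ('A'=0): chars_in_quartet=4 acc=0xA598C0 -> emit A5 98 C0, reset; bytes_emitted=6
After char 8 ('c'=28): chars_in_quartet=1 acc=0x1C bytes_emitted=6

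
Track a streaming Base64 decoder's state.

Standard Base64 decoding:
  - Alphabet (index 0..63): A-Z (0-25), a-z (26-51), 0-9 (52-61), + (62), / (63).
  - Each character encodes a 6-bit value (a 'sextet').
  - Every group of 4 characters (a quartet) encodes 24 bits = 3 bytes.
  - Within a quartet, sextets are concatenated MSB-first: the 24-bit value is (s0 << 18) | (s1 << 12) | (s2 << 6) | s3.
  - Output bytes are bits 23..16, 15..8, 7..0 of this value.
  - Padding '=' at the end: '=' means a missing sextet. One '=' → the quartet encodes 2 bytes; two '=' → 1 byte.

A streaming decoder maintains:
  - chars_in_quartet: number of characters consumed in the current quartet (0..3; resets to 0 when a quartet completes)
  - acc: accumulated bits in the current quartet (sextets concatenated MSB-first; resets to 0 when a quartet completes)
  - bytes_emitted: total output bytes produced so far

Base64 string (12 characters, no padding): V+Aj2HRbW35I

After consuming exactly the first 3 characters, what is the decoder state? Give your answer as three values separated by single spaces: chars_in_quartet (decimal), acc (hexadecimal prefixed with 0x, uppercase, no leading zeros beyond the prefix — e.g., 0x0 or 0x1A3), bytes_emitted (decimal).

After char 0 ('V'=21): chars_in_quartet=1 acc=0x15 bytes_emitted=0
After char 1 ('+'=62): chars_in_quartet=2 acc=0x57E bytes_emitted=0
After char 2 ('A'=0): chars_in_quartet=3 acc=0x15F80 bytes_emitted=0

Answer: 3 0x15F80 0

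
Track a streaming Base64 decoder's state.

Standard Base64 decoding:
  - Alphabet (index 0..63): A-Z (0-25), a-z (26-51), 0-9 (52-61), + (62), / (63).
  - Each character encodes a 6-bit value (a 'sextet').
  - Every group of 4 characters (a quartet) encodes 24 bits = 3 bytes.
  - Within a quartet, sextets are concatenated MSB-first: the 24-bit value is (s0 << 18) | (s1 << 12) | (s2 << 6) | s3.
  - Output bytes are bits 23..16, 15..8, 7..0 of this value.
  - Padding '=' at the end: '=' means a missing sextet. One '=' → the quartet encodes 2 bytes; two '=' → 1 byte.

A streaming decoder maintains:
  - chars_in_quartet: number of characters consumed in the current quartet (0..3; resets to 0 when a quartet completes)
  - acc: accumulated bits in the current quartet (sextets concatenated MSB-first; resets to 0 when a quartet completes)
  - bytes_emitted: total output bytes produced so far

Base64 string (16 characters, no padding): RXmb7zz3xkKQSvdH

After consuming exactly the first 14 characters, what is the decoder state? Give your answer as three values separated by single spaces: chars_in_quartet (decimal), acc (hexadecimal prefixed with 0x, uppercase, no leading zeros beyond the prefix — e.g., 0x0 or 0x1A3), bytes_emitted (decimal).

Answer: 2 0x4AF 9

Derivation:
After char 0 ('R'=17): chars_in_quartet=1 acc=0x11 bytes_emitted=0
After char 1 ('X'=23): chars_in_quartet=2 acc=0x457 bytes_emitted=0
After char 2 ('m'=38): chars_in_quartet=3 acc=0x115E6 bytes_emitted=0
After char 3 ('b'=27): chars_in_quartet=4 acc=0x45799B -> emit 45 79 9B, reset; bytes_emitted=3
After char 4 ('7'=59): chars_in_quartet=1 acc=0x3B bytes_emitted=3
After char 5 ('z'=51): chars_in_quartet=2 acc=0xEF3 bytes_emitted=3
After char 6 ('z'=51): chars_in_quartet=3 acc=0x3BCF3 bytes_emitted=3
After char 7 ('3'=55): chars_in_quartet=4 acc=0xEF3CF7 -> emit EF 3C F7, reset; bytes_emitted=6
After char 8 ('x'=49): chars_in_quartet=1 acc=0x31 bytes_emitted=6
After char 9 ('k'=36): chars_in_quartet=2 acc=0xC64 bytes_emitted=6
After char 10 ('K'=10): chars_in_quartet=3 acc=0x3190A bytes_emitted=6
After char 11 ('Q'=16): chars_in_quartet=4 acc=0xC64290 -> emit C6 42 90, reset; bytes_emitted=9
After char 12 ('S'=18): chars_in_quartet=1 acc=0x12 bytes_emitted=9
After char 13 ('v'=47): chars_in_quartet=2 acc=0x4AF bytes_emitted=9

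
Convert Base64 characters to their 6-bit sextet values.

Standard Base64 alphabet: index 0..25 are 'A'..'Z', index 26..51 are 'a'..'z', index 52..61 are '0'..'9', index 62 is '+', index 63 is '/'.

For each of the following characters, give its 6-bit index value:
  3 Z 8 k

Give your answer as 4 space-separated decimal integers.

'3': 0..9 range, 52 + ord('3') − ord('0') = 55
'Z': A..Z range, ord('Z') − ord('A') = 25
'8': 0..9 range, 52 + ord('8') − ord('0') = 60
'k': a..z range, 26 + ord('k') − ord('a') = 36

Answer: 55 25 60 36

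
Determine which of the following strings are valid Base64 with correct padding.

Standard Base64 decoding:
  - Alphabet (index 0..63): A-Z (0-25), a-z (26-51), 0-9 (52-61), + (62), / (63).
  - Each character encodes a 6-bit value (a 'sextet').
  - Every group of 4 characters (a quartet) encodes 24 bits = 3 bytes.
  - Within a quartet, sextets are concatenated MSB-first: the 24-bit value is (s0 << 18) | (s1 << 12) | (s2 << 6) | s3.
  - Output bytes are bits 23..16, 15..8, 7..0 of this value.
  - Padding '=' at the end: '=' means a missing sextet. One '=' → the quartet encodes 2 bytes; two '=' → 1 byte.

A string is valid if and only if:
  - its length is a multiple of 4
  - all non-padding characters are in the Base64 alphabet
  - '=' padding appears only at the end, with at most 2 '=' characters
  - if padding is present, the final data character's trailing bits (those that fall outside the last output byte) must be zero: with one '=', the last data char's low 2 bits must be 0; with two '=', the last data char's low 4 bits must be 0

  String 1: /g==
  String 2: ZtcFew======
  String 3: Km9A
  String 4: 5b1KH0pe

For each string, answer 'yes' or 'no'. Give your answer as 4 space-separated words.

Answer: yes no yes yes

Derivation:
String 1: '/g==' → valid
String 2: 'ZtcFew======' → invalid (6 pad chars (max 2))
String 3: 'Km9A' → valid
String 4: '5b1KH0pe' → valid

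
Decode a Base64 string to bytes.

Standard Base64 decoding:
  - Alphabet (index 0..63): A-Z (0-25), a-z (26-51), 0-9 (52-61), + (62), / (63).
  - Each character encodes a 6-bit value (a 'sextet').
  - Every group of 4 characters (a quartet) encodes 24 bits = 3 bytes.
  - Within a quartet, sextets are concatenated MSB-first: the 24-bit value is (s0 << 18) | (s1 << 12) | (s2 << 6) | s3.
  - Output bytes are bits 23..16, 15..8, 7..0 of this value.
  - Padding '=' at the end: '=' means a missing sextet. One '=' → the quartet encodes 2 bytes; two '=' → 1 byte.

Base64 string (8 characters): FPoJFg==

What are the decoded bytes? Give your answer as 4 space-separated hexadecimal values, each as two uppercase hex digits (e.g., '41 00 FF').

After char 0 ('F'=5): chars_in_quartet=1 acc=0x5 bytes_emitted=0
After char 1 ('P'=15): chars_in_quartet=2 acc=0x14F bytes_emitted=0
After char 2 ('o'=40): chars_in_quartet=3 acc=0x53E8 bytes_emitted=0
After char 3 ('J'=9): chars_in_quartet=4 acc=0x14FA09 -> emit 14 FA 09, reset; bytes_emitted=3
After char 4 ('F'=5): chars_in_quartet=1 acc=0x5 bytes_emitted=3
After char 5 ('g'=32): chars_in_quartet=2 acc=0x160 bytes_emitted=3
Padding '==': partial quartet acc=0x160 -> emit 16; bytes_emitted=4

Answer: 14 FA 09 16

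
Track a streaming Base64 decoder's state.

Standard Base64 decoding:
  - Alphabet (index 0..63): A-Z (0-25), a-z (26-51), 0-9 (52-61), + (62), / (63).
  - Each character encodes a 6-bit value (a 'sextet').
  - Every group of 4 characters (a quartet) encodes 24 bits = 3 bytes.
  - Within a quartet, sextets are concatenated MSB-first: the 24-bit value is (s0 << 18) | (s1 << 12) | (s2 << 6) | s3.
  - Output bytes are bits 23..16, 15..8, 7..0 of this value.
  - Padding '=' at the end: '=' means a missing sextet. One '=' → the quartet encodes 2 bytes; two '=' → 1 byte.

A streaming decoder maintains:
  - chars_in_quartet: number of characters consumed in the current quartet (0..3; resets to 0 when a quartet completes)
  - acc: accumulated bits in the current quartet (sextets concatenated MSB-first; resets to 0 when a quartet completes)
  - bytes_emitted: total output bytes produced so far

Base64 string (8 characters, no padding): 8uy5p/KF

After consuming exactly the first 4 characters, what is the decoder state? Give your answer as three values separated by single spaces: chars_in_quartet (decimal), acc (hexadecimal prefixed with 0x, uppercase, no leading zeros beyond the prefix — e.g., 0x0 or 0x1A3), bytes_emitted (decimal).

Answer: 0 0x0 3

Derivation:
After char 0 ('8'=60): chars_in_quartet=1 acc=0x3C bytes_emitted=0
After char 1 ('u'=46): chars_in_quartet=2 acc=0xF2E bytes_emitted=0
After char 2 ('y'=50): chars_in_quartet=3 acc=0x3CBB2 bytes_emitted=0
After char 3 ('5'=57): chars_in_quartet=4 acc=0xF2ECB9 -> emit F2 EC B9, reset; bytes_emitted=3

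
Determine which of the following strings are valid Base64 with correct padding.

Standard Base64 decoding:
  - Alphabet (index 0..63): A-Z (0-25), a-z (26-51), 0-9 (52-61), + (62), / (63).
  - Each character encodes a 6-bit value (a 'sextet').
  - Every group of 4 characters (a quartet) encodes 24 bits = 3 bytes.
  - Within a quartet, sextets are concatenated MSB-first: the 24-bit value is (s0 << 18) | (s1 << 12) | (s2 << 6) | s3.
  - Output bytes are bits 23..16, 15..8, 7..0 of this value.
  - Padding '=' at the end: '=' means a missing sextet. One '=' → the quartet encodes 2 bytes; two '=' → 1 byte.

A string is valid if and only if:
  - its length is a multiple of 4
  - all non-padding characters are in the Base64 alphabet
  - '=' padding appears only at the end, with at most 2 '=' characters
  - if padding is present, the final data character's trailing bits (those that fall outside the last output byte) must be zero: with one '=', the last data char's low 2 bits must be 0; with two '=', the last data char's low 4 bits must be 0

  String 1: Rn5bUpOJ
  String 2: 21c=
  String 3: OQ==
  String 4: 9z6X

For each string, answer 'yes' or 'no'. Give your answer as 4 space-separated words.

Answer: yes yes yes yes

Derivation:
String 1: 'Rn5bUpOJ' → valid
String 2: '21c=' → valid
String 3: 'OQ==' → valid
String 4: '9z6X' → valid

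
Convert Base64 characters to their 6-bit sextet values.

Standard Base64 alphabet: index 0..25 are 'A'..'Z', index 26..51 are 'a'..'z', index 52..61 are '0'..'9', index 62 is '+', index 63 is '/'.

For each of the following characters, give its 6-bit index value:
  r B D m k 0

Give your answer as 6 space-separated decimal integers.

Answer: 43 1 3 38 36 52

Derivation:
'r': a..z range, 26 + ord('r') − ord('a') = 43
'B': A..Z range, ord('B') − ord('A') = 1
'D': A..Z range, ord('D') − ord('A') = 3
'm': a..z range, 26 + ord('m') − ord('a') = 38
'k': a..z range, 26 + ord('k') − ord('a') = 36
'0': 0..9 range, 52 + ord('0') − ord('0') = 52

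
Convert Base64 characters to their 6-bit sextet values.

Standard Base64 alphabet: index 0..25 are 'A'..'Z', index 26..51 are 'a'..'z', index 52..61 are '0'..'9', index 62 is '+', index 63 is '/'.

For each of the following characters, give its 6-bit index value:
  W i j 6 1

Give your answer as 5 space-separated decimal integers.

Answer: 22 34 35 58 53

Derivation:
'W': A..Z range, ord('W') − ord('A') = 22
'i': a..z range, 26 + ord('i') − ord('a') = 34
'j': a..z range, 26 + ord('j') − ord('a') = 35
'6': 0..9 range, 52 + ord('6') − ord('0') = 58
'1': 0..9 range, 52 + ord('1') − ord('0') = 53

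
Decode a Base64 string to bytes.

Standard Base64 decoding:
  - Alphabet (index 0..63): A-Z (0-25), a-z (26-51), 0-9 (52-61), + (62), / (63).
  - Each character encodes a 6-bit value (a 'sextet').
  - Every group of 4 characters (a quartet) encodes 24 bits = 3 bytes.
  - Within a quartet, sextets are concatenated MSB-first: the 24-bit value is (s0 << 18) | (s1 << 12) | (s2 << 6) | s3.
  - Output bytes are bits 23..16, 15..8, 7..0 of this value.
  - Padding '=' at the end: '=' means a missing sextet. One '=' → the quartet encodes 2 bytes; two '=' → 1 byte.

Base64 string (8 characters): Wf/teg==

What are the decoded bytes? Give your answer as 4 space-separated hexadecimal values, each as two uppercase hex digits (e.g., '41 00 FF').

After char 0 ('W'=22): chars_in_quartet=1 acc=0x16 bytes_emitted=0
After char 1 ('f'=31): chars_in_quartet=2 acc=0x59F bytes_emitted=0
After char 2 ('/'=63): chars_in_quartet=3 acc=0x167FF bytes_emitted=0
After char 3 ('t'=45): chars_in_quartet=4 acc=0x59FFED -> emit 59 FF ED, reset; bytes_emitted=3
After char 4 ('e'=30): chars_in_quartet=1 acc=0x1E bytes_emitted=3
After char 5 ('g'=32): chars_in_quartet=2 acc=0x7A0 bytes_emitted=3
Padding '==': partial quartet acc=0x7A0 -> emit 7A; bytes_emitted=4

Answer: 59 FF ED 7A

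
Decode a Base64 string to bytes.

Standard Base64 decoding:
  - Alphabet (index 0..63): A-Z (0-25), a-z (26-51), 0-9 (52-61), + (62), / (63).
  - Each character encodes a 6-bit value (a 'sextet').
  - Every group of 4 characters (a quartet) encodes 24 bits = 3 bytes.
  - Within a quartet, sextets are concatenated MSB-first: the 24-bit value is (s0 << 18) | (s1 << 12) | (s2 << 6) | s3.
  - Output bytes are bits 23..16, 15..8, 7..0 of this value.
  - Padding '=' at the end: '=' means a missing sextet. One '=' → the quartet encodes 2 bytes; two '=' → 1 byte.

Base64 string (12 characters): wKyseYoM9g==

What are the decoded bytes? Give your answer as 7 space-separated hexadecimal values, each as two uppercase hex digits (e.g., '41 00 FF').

After char 0 ('w'=48): chars_in_quartet=1 acc=0x30 bytes_emitted=0
After char 1 ('K'=10): chars_in_quartet=2 acc=0xC0A bytes_emitted=0
After char 2 ('y'=50): chars_in_quartet=3 acc=0x302B2 bytes_emitted=0
After char 3 ('s'=44): chars_in_quartet=4 acc=0xC0ACAC -> emit C0 AC AC, reset; bytes_emitted=3
After char 4 ('e'=30): chars_in_quartet=1 acc=0x1E bytes_emitted=3
After char 5 ('Y'=24): chars_in_quartet=2 acc=0x798 bytes_emitted=3
After char 6 ('o'=40): chars_in_quartet=3 acc=0x1E628 bytes_emitted=3
After char 7 ('M'=12): chars_in_quartet=4 acc=0x798A0C -> emit 79 8A 0C, reset; bytes_emitted=6
After char 8 ('9'=61): chars_in_quartet=1 acc=0x3D bytes_emitted=6
After char 9 ('g'=32): chars_in_quartet=2 acc=0xF60 bytes_emitted=6
Padding '==': partial quartet acc=0xF60 -> emit F6; bytes_emitted=7

Answer: C0 AC AC 79 8A 0C F6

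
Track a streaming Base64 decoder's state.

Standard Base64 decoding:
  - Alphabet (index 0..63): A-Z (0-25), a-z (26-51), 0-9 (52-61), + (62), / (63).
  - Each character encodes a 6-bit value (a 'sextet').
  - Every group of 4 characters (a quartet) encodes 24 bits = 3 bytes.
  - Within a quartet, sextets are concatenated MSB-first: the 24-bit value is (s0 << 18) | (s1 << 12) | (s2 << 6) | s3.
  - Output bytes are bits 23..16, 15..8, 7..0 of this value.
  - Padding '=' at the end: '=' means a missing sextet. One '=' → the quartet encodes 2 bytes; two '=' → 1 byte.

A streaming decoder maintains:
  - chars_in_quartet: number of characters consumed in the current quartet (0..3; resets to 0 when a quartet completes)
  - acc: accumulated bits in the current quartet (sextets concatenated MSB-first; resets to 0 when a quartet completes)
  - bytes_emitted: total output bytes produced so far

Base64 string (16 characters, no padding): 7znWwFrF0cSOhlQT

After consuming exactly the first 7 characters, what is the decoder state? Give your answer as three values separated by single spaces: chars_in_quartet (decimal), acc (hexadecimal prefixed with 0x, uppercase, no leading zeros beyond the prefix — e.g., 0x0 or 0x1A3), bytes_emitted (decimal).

After char 0 ('7'=59): chars_in_quartet=1 acc=0x3B bytes_emitted=0
After char 1 ('z'=51): chars_in_quartet=2 acc=0xEF3 bytes_emitted=0
After char 2 ('n'=39): chars_in_quartet=3 acc=0x3BCE7 bytes_emitted=0
After char 3 ('W'=22): chars_in_quartet=4 acc=0xEF39D6 -> emit EF 39 D6, reset; bytes_emitted=3
After char 4 ('w'=48): chars_in_quartet=1 acc=0x30 bytes_emitted=3
After char 5 ('F'=5): chars_in_quartet=2 acc=0xC05 bytes_emitted=3
After char 6 ('r'=43): chars_in_quartet=3 acc=0x3016B bytes_emitted=3

Answer: 3 0x3016B 3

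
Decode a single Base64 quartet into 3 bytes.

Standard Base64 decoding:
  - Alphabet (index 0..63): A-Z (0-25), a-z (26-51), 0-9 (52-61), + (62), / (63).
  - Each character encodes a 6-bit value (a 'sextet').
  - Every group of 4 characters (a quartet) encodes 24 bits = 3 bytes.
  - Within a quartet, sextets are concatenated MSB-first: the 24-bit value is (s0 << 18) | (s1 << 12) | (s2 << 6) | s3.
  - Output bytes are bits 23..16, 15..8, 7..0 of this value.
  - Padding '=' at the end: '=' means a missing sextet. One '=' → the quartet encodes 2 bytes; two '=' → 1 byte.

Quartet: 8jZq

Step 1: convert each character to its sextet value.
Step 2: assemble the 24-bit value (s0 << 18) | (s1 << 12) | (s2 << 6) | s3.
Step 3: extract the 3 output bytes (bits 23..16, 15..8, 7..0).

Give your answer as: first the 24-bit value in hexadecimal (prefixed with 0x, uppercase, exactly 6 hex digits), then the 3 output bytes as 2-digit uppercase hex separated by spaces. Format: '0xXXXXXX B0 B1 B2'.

Answer: 0xF2366A F2 36 6A

Derivation:
Sextets: 8=60, j=35, Z=25, q=42
24-bit: (60<<18) | (35<<12) | (25<<6) | 42
      = 0xF00000 | 0x023000 | 0x000640 | 0x00002A
      = 0xF2366A
Bytes: (v>>16)&0xFF=F2, (v>>8)&0xFF=36, v&0xFF=6A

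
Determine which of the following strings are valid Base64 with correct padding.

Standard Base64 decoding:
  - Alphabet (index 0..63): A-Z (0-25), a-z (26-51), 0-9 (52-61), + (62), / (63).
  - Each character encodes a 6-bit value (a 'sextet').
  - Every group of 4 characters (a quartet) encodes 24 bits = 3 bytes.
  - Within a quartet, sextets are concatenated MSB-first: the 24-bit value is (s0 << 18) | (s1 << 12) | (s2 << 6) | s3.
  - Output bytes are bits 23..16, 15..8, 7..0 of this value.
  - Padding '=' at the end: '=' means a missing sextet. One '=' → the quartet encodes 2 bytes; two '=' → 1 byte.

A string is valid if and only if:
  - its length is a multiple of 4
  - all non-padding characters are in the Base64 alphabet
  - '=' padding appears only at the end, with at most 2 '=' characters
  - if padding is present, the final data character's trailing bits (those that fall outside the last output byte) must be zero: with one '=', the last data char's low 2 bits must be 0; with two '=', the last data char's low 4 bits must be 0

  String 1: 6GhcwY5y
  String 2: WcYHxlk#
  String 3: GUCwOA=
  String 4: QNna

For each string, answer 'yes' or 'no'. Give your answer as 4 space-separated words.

String 1: '6GhcwY5y' → valid
String 2: 'WcYHxlk#' → invalid (bad char(s): ['#'])
String 3: 'GUCwOA=' → invalid (len=7 not mult of 4)
String 4: 'QNna' → valid

Answer: yes no no yes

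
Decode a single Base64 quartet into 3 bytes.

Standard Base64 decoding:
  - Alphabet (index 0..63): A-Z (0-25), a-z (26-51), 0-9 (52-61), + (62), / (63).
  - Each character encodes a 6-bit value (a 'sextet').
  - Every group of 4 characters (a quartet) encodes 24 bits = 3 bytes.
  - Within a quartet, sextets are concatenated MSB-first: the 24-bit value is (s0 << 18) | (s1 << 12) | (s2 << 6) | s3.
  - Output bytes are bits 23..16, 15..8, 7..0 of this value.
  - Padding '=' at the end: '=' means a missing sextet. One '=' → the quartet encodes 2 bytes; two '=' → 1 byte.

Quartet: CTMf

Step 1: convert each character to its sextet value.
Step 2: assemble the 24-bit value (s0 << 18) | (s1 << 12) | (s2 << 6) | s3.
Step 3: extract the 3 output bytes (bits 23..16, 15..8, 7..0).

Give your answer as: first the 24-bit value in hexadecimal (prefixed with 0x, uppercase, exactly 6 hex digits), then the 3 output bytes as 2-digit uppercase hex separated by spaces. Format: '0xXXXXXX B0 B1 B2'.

Sextets: C=2, T=19, M=12, f=31
24-bit: (2<<18) | (19<<12) | (12<<6) | 31
      = 0x080000 | 0x013000 | 0x000300 | 0x00001F
      = 0x09331F
Bytes: (v>>16)&0xFF=09, (v>>8)&0xFF=33, v&0xFF=1F

Answer: 0x09331F 09 33 1F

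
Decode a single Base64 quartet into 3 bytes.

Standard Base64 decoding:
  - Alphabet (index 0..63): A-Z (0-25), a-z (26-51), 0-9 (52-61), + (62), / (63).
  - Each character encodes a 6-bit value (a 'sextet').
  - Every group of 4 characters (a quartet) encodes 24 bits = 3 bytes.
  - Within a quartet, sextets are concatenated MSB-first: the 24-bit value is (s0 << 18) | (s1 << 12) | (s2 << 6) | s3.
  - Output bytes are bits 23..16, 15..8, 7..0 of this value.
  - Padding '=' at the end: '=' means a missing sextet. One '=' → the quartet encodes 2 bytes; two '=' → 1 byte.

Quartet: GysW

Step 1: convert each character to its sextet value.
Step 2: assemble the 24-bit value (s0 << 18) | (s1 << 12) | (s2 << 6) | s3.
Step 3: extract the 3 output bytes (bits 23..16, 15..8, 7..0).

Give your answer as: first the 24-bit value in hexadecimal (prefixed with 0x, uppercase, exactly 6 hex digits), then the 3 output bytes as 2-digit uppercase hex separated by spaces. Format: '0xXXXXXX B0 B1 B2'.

Answer: 0x1B2B16 1B 2B 16

Derivation:
Sextets: G=6, y=50, s=44, W=22
24-bit: (6<<18) | (50<<12) | (44<<6) | 22
      = 0x180000 | 0x032000 | 0x000B00 | 0x000016
      = 0x1B2B16
Bytes: (v>>16)&0xFF=1B, (v>>8)&0xFF=2B, v&0xFF=16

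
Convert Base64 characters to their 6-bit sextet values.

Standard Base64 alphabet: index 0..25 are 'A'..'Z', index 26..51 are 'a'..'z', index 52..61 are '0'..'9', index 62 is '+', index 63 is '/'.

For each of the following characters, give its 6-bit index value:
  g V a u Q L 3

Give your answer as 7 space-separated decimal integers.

'g': a..z range, 26 + ord('g') − ord('a') = 32
'V': A..Z range, ord('V') − ord('A') = 21
'a': a..z range, 26 + ord('a') − ord('a') = 26
'u': a..z range, 26 + ord('u') − ord('a') = 46
'Q': A..Z range, ord('Q') − ord('A') = 16
'L': A..Z range, ord('L') − ord('A') = 11
'3': 0..9 range, 52 + ord('3') − ord('0') = 55

Answer: 32 21 26 46 16 11 55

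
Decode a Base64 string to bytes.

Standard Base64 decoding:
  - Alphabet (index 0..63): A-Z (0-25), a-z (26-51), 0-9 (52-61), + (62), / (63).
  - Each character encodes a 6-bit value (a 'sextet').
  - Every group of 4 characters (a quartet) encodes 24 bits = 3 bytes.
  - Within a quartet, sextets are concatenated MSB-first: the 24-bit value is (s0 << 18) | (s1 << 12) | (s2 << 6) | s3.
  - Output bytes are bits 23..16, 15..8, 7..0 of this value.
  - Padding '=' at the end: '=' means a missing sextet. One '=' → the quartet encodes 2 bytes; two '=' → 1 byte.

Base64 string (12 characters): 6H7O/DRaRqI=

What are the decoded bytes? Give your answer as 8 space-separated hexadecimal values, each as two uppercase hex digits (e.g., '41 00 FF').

After char 0 ('6'=58): chars_in_quartet=1 acc=0x3A bytes_emitted=0
After char 1 ('H'=7): chars_in_quartet=2 acc=0xE87 bytes_emitted=0
After char 2 ('7'=59): chars_in_quartet=3 acc=0x3A1FB bytes_emitted=0
After char 3 ('O'=14): chars_in_quartet=4 acc=0xE87ECE -> emit E8 7E CE, reset; bytes_emitted=3
After char 4 ('/'=63): chars_in_quartet=1 acc=0x3F bytes_emitted=3
After char 5 ('D'=3): chars_in_quartet=2 acc=0xFC3 bytes_emitted=3
After char 6 ('R'=17): chars_in_quartet=3 acc=0x3F0D1 bytes_emitted=3
After char 7 ('a'=26): chars_in_quartet=4 acc=0xFC345A -> emit FC 34 5A, reset; bytes_emitted=6
After char 8 ('R'=17): chars_in_quartet=1 acc=0x11 bytes_emitted=6
After char 9 ('q'=42): chars_in_quartet=2 acc=0x46A bytes_emitted=6
After char 10 ('I'=8): chars_in_quartet=3 acc=0x11A88 bytes_emitted=6
Padding '=': partial quartet acc=0x11A88 -> emit 46 A2; bytes_emitted=8

Answer: E8 7E CE FC 34 5A 46 A2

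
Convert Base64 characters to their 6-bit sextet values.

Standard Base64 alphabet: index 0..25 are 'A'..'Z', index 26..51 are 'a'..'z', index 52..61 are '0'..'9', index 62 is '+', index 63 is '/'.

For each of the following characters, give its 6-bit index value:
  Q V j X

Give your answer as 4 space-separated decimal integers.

'Q': A..Z range, ord('Q') − ord('A') = 16
'V': A..Z range, ord('V') − ord('A') = 21
'j': a..z range, 26 + ord('j') − ord('a') = 35
'X': A..Z range, ord('X') − ord('A') = 23

Answer: 16 21 35 23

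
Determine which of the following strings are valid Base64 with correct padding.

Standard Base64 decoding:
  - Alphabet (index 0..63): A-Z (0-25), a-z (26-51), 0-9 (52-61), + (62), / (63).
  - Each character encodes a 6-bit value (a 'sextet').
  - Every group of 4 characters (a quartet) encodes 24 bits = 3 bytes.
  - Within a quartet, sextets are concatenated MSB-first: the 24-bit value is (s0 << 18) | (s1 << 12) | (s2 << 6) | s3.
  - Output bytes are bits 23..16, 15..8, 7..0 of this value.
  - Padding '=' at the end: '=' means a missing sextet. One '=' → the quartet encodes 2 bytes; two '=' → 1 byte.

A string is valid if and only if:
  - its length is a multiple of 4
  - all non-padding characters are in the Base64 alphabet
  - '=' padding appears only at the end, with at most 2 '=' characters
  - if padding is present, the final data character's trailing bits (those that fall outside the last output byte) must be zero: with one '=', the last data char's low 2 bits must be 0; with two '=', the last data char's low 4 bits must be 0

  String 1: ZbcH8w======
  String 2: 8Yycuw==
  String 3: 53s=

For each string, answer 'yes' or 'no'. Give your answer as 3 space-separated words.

Answer: no yes yes

Derivation:
String 1: 'ZbcH8w======' → invalid (6 pad chars (max 2))
String 2: '8Yycuw==' → valid
String 3: '53s=' → valid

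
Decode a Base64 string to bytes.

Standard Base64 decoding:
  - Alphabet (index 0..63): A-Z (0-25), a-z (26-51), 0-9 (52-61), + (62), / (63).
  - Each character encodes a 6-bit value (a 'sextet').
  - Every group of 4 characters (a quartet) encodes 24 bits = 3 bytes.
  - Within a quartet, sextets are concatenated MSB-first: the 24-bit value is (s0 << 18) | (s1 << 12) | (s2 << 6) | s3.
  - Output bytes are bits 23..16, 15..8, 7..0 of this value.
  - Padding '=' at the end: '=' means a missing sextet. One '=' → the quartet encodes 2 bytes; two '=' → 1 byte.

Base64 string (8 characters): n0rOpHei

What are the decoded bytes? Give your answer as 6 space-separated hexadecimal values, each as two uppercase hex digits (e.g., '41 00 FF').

Answer: 9F 4A CE A4 77 A2

Derivation:
After char 0 ('n'=39): chars_in_quartet=1 acc=0x27 bytes_emitted=0
After char 1 ('0'=52): chars_in_quartet=2 acc=0x9F4 bytes_emitted=0
After char 2 ('r'=43): chars_in_quartet=3 acc=0x27D2B bytes_emitted=0
After char 3 ('O'=14): chars_in_quartet=4 acc=0x9F4ACE -> emit 9F 4A CE, reset; bytes_emitted=3
After char 4 ('p'=41): chars_in_quartet=1 acc=0x29 bytes_emitted=3
After char 5 ('H'=7): chars_in_quartet=2 acc=0xA47 bytes_emitted=3
After char 6 ('e'=30): chars_in_quartet=3 acc=0x291DE bytes_emitted=3
After char 7 ('i'=34): chars_in_quartet=4 acc=0xA477A2 -> emit A4 77 A2, reset; bytes_emitted=6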